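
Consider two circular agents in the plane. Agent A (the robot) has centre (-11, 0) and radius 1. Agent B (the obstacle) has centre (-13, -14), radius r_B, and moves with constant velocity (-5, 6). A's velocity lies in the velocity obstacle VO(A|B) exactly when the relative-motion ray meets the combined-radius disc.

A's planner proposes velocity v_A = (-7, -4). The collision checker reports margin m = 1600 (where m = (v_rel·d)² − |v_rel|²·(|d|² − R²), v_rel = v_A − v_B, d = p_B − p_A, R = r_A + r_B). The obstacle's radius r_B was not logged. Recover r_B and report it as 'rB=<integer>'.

m = 1600
d = (-2, -14);  v_rel = (-2, -10),  |v_rel|² = 104
v_rel×d = (-2)·(-14) − (-10)·(-2) = 8
since m = R²·104 − 8²:  R² = (64 + 1600) / 104 = 16
R = √16 = 4  ⇒  r_B = 4 − 1 = 3

rB=3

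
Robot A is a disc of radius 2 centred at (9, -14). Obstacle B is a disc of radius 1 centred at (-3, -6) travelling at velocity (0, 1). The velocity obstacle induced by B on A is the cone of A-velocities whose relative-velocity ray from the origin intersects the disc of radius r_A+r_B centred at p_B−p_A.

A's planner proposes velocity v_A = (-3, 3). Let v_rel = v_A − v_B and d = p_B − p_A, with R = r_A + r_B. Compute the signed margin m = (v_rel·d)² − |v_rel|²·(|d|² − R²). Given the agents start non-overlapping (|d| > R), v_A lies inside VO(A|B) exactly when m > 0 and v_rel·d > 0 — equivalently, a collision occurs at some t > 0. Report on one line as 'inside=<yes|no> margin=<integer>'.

d = (-12, 8),  |d|² = 208;  R = 2+1 = 3,  c = 208−3² = 199
v_rel = (-3, 2),  |v_rel|² = 13;  v_rel·d = (-3)·(-12) + (2)·(8) = 52
13·t² − 104·t + 199 = 0  ⇒  m = 52² − 13·199 = 117
m = 117 > 0,  v_rel·d = 52 > 0  ⇒  inside

inside=yes margin=117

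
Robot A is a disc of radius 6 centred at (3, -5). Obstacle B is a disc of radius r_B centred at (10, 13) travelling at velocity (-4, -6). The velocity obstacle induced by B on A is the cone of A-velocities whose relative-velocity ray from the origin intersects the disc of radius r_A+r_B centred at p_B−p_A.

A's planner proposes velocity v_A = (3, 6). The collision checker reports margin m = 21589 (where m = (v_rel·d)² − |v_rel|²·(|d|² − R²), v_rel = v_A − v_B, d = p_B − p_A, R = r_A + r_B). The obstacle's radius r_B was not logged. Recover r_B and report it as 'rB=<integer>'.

m = 21589
d = (7, 18);  v_rel = (7, 12),  |v_rel|² = 193
v_rel×d = (7)·(18) − (12)·(7) = 42
since m = R²·193 − 42²:  R² = (1764 + 21589) / 193 = 121
R = √121 = 11  ⇒  r_B = 11 − 6 = 5

rB=5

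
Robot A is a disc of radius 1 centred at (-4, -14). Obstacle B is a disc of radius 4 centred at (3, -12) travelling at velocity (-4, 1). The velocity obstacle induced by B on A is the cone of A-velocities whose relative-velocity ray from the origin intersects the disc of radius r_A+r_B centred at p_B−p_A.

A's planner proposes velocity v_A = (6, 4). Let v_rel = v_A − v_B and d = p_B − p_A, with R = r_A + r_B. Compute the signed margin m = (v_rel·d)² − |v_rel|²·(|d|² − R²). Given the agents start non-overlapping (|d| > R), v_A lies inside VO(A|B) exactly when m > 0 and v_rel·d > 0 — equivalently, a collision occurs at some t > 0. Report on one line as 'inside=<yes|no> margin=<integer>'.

d = (7, 2),  |d|² = 53;  R = 1+4 = 5,  c = 53−5² = 28
v_rel = (10, 3),  |v_rel|² = 109;  v_rel·d = (10)·(7) + (3)·(2) = 76
109·t² − 152·t + 28 = 0  ⇒  m = 76² − 109·28 = 2724
m = 2724 > 0,  v_rel·d = 76 > 0  ⇒  inside

inside=yes margin=2724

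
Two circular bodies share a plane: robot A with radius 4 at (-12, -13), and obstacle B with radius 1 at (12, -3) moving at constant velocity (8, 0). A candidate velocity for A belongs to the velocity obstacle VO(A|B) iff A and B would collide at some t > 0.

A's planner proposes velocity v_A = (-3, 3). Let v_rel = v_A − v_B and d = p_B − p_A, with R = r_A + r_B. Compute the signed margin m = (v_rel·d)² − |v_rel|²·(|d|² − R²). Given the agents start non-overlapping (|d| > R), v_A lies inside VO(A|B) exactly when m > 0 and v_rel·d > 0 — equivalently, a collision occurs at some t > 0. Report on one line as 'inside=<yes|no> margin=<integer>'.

d = (24, 10),  |d|² = 676;  R = 4+1 = 5,  c = 676−5² = 651
v_rel = (-11, 3),  |v_rel|² = 130;  v_rel·d = (-11)·(24) + (3)·(10) = -234
130·t² + 468·t + 651 = 0  ⇒  m = (-234)² − 130·651 = -29874
m = -29874 < 0,  v_rel·d = -234 < 0  ⇒  outside

inside=no margin=-29874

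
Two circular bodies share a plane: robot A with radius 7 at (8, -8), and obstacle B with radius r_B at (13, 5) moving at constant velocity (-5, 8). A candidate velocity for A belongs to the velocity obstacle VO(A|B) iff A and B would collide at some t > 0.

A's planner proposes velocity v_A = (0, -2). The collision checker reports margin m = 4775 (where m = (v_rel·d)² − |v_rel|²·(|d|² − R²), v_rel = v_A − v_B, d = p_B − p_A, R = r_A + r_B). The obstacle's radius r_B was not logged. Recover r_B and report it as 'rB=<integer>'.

m = 4775
d = (5, 13);  v_rel = (5, -10),  |v_rel|² = 125
v_rel×d = (5)·(13) − (-10)·(5) = 115
since m = R²·125 − 115²:  R² = (13225 + 4775) / 125 = 144
R = √144 = 12  ⇒  r_B = 12 − 7 = 5

rB=5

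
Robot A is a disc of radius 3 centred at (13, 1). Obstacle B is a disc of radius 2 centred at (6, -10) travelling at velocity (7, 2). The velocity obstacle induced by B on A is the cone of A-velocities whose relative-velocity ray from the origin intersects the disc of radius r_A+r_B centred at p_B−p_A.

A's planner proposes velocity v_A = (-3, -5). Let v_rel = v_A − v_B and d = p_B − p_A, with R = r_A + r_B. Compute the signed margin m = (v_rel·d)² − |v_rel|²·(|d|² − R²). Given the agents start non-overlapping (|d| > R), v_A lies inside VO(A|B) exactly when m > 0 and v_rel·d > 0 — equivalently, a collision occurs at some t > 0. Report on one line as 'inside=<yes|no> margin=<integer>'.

d = (-7, -11),  |d|² = 170;  R = 3+2 = 5,  c = 170−5² = 145
v_rel = (-10, -7),  |v_rel|² = 149;  v_rel·d = (-10)·(-7) + (-7)·(-11) = 147
149·t² − 294·t + 145 = 0  ⇒  m = 147² − 149·145 = 4
m = 4 > 0,  v_rel·d = 147 > 0  ⇒  inside

inside=yes margin=4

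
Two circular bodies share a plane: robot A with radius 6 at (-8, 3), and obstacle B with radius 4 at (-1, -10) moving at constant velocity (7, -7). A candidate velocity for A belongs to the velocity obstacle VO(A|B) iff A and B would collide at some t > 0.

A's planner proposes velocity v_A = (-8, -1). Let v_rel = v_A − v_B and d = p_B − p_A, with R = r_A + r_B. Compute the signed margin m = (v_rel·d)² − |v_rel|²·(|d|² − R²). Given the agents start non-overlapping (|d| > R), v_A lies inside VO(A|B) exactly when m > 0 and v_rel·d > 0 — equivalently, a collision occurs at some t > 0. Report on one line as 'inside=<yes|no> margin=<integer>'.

d = (7, -13),  |d|² = 218;  R = 6+4 = 10,  c = 218−10² = 118
v_rel = (-15, 6),  |v_rel|² = 261;  v_rel·d = (-15)·(7) + (6)·(-13) = -183
261·t² + 366·t + 118 = 0  ⇒  m = (-183)² − 261·118 = 2691
m = 2691 > 0,  v_rel·d = -183 < 0  ⇒  outside

inside=no margin=2691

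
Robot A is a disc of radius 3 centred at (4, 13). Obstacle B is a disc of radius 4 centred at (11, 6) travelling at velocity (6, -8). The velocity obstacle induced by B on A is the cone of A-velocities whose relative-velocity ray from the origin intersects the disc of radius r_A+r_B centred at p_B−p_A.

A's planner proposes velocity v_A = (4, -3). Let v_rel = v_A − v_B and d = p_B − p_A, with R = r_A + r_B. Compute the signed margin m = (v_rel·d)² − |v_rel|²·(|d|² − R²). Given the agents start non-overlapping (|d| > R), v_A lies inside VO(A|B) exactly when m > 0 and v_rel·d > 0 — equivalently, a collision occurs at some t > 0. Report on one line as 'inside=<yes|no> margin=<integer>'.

d = (7, -7),  |d|² = 98;  R = 3+4 = 7,  c = 98−7² = 49
v_rel = (-2, 5),  |v_rel|² = 29;  v_rel·d = (-2)·(7) + (5)·(-7) = -49
29·t² + 98·t + 49 = 0  ⇒  m = (-49)² − 29·49 = 980
m = 980 > 0,  v_rel·d = -49 < 0  ⇒  outside

inside=no margin=980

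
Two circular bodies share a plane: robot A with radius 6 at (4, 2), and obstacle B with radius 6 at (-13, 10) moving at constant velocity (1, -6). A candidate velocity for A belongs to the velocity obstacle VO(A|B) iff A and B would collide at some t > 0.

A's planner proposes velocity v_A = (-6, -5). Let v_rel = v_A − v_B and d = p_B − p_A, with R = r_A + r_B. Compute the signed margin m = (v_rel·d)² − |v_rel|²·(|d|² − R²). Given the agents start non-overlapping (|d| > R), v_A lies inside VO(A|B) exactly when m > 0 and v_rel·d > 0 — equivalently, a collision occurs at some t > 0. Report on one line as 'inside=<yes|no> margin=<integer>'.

d = (-17, 8),  |d|² = 353;  R = 6+6 = 12,  c = 353−12² = 209
v_rel = (-7, 1),  |v_rel|² = 50;  v_rel·d = (-7)·(-17) + (1)·(8) = 127
50·t² − 254·t + 209 = 0  ⇒  m = 127² − 50·209 = 5679
m = 5679 > 0,  v_rel·d = 127 > 0  ⇒  inside

inside=yes margin=5679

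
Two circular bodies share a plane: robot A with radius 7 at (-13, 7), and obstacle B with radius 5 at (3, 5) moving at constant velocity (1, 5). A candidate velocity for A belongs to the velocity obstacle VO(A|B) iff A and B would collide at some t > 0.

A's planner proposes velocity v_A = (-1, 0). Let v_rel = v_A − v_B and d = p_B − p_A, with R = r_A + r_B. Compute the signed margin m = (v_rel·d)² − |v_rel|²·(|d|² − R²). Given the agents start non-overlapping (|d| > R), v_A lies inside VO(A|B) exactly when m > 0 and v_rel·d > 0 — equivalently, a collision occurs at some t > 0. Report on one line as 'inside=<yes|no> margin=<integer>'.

d = (16, -2),  |d|² = 260;  R = 7+5 = 12,  c = 260−12² = 116
v_rel = (-2, -5),  |v_rel|² = 29;  v_rel·d = (-2)·(16) + (-5)·(-2) = -22
29·t² + 44·t + 116 = 0  ⇒  m = (-22)² − 29·116 = -2880
m = -2880 < 0,  v_rel·d = -22 < 0  ⇒  outside

inside=no margin=-2880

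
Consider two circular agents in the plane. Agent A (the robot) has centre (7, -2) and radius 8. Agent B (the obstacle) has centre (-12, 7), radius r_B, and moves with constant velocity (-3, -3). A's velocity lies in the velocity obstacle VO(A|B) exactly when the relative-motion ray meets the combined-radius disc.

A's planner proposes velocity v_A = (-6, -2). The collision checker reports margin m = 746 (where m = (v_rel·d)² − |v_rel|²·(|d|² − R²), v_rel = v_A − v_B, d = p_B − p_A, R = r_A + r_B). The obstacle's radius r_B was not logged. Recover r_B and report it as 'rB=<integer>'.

m = 746
d = (-19, 9);  v_rel = (-3, 1),  |v_rel|² = 10
v_rel×d = (-3)·(9) − (1)·(-19) = -8
since m = R²·10 − (-8)²:  R² = (64 + 746) / 10 = 81
R = √81 = 9  ⇒  r_B = 9 − 8 = 1

rB=1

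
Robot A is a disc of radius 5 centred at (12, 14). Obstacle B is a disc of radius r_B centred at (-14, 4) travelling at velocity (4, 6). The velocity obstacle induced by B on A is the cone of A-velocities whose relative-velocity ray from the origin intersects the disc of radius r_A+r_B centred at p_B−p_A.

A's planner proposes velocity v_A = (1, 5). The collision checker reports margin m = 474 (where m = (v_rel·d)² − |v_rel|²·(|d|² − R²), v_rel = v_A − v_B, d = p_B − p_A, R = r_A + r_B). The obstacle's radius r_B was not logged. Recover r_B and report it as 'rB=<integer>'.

m = 474
d = (-26, -10);  v_rel = (-3, -1),  |v_rel|² = 10
v_rel×d = (-3)·(-10) − (-1)·(-26) = 4
since m = R²·10 − 4²:  R² = (16 + 474) / 10 = 49
R = √49 = 7  ⇒  r_B = 7 − 5 = 2

rB=2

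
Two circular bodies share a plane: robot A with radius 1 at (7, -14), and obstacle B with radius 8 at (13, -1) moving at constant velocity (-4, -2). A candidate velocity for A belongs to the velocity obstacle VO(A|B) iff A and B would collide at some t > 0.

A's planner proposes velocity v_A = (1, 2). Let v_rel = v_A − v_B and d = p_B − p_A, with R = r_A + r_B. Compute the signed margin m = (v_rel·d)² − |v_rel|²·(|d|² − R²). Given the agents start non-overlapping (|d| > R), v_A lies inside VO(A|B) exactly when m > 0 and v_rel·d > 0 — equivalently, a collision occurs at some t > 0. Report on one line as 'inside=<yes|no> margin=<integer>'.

d = (6, 13),  |d|² = 205;  R = 1+8 = 9,  c = 205−9² = 124
v_rel = (5, 4),  |v_rel|² = 41;  v_rel·d = (5)·(6) + (4)·(13) = 82
41·t² − 164·t + 124 = 0  ⇒  m = 82² − 41·124 = 1640
m = 1640 > 0,  v_rel·d = 82 > 0  ⇒  inside

inside=yes margin=1640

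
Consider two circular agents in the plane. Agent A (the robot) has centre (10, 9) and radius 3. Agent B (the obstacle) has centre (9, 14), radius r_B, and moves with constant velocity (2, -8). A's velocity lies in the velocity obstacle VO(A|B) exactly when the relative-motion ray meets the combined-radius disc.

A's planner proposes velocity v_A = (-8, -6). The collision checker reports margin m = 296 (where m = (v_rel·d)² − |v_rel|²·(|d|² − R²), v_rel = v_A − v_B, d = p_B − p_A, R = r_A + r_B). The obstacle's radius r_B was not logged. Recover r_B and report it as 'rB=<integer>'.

m = 296
d = (-1, 5);  v_rel = (-10, 2),  |v_rel|² = 104
v_rel×d = (-10)·(5) − (2)·(-1) = -48
since m = R²·104 − (-48)²:  R² = (2304 + 296) / 104 = 25
R = √25 = 5  ⇒  r_B = 5 − 3 = 2

rB=2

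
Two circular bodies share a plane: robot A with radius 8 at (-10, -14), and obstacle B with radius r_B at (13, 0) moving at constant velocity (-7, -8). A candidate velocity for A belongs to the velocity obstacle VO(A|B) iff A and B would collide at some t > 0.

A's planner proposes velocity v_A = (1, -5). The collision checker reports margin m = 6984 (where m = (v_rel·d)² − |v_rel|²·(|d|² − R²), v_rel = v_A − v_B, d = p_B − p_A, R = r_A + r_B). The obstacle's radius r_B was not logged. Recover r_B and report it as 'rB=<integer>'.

m = 6984
d = (23, 14);  v_rel = (8, 3),  |v_rel|² = 73
v_rel×d = (8)·(14) − (3)·(23) = 43
since m = R²·73 − 43²:  R² = (1849 + 6984) / 73 = 121
R = √121 = 11  ⇒  r_B = 11 − 8 = 3

rB=3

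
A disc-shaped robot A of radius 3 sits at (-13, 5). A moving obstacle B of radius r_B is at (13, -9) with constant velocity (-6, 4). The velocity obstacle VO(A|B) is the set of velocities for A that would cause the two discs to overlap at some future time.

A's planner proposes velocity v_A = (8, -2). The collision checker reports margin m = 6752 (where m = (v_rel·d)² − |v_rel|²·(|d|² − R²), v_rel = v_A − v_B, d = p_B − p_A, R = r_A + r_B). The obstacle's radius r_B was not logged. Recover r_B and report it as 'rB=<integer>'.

m = 6752
d = (26, -14);  v_rel = (14, -6),  |v_rel|² = 232
v_rel×d = (14)·(-14) − (-6)·(26) = -40
since m = R²·232 − (-40)²:  R² = (1600 + 6752) / 232 = 36
R = √36 = 6  ⇒  r_B = 6 − 3 = 3

rB=3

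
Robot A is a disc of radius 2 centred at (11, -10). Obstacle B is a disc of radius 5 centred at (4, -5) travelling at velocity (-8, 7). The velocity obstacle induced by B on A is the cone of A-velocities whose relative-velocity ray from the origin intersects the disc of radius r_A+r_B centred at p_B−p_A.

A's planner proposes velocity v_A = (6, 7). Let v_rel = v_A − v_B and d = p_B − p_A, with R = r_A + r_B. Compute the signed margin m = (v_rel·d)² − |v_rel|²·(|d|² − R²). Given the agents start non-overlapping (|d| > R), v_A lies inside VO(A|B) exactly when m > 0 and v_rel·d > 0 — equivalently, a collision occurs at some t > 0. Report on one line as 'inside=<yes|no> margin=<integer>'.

d = (-7, 5),  |d|² = 74;  R = 2+5 = 7,  c = 74−7² = 25
v_rel = (14, 0),  |v_rel|² = 196;  v_rel·d = (14)·(-7) + (0)·(5) = -98
196·t² + 196·t + 25 = 0  ⇒  m = (-98)² − 196·25 = 4704
m = 4704 > 0,  v_rel·d = -98 < 0  ⇒  outside

inside=no margin=4704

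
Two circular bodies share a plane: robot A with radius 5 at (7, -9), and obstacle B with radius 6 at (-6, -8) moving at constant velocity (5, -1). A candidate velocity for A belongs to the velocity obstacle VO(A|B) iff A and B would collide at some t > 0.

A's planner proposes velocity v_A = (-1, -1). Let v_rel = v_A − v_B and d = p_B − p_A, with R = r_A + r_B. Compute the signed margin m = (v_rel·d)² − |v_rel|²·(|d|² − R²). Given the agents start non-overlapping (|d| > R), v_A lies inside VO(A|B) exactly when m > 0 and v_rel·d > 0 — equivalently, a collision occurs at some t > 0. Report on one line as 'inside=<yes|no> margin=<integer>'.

d = (-13, 1),  |d|² = 170;  R = 5+6 = 11,  c = 170−11² = 49
v_rel = (-6, 0),  |v_rel|² = 36;  v_rel·d = (-6)·(-13) + (0)·(1) = 78
36·t² − 156·t + 49 = 0  ⇒  m = 78² − 36·49 = 4320
m = 4320 > 0,  v_rel·d = 78 > 0  ⇒  inside

inside=yes margin=4320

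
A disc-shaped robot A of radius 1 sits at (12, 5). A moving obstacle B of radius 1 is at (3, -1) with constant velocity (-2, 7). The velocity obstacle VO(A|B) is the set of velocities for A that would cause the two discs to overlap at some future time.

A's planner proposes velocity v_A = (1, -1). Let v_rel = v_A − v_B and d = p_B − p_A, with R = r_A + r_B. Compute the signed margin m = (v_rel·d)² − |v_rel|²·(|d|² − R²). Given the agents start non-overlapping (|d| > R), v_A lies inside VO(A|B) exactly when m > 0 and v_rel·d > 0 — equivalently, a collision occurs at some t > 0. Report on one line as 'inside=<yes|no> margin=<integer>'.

d = (-9, -6),  |d|² = 117;  R = 1+1 = 2,  c = 117−2² = 113
v_rel = (3, -8),  |v_rel|² = 73;  v_rel·d = (3)·(-9) + (-8)·(-6) = 21
73·t² − 42·t + 113 = 0  ⇒  m = 21² − 73·113 = -7808
m = -7808 < 0,  v_rel·d = 21 > 0  ⇒  outside

inside=no margin=-7808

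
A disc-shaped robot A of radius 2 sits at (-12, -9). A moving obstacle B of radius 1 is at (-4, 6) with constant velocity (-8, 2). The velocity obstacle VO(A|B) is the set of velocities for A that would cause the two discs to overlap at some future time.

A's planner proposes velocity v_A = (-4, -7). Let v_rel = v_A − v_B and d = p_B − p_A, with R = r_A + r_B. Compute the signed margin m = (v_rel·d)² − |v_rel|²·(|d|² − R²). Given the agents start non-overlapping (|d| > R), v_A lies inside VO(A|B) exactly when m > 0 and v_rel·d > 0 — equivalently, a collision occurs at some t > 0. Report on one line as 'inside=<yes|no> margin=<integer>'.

d = (8, 15),  |d|² = 289;  R = 2+1 = 3,  c = 289−3² = 280
v_rel = (4, -9),  |v_rel|² = 97;  v_rel·d = (4)·(8) + (-9)·(15) = -103
97·t² + 206·t + 280 = 0  ⇒  m = (-103)² − 97·280 = -16551
m = -16551 < 0,  v_rel·d = -103 < 0  ⇒  outside

inside=no margin=-16551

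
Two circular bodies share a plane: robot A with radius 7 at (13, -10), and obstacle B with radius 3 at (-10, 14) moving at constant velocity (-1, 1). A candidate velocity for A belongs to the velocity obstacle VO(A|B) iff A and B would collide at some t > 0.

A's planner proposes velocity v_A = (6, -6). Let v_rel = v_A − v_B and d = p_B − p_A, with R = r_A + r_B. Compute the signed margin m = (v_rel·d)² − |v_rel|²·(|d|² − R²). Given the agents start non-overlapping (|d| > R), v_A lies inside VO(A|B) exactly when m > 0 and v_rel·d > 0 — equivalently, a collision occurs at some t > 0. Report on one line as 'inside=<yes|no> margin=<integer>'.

d = (-23, 24),  |d|² = 1105;  R = 7+3 = 10,  c = 1105−10² = 1005
v_rel = (7, -7),  |v_rel|² = 98;  v_rel·d = (7)·(-23) + (-7)·(24) = -329
98·t² + 658·t + 1005 = 0  ⇒  m = (-329)² − 98·1005 = 9751
m = 9751 > 0,  v_rel·d = -329 < 0  ⇒  outside

inside=no margin=9751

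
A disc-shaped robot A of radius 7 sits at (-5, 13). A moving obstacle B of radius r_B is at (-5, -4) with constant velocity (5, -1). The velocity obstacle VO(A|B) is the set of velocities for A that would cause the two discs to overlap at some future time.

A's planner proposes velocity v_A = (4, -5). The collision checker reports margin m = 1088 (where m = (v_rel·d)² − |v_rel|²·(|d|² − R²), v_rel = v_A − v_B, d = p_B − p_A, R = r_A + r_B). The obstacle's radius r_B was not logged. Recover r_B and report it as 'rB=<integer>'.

m = 1088
d = (0, -17);  v_rel = (-1, -4),  |v_rel|² = 17
v_rel×d = (-1)·(-17) − (-4)·(0) = 17
since m = R²·17 − 17²:  R² = (289 + 1088) / 17 = 81
R = √81 = 9  ⇒  r_B = 9 − 7 = 2

rB=2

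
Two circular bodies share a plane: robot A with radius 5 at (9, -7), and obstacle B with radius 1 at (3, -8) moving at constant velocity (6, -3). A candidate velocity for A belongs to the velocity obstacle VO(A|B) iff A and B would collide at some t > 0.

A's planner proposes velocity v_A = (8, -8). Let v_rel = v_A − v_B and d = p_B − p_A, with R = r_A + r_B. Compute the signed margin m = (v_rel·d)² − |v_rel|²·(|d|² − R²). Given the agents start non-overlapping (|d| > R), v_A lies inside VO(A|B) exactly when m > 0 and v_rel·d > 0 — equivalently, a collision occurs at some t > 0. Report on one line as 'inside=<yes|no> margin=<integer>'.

d = (-6, -1),  |d|² = 37;  R = 5+1 = 6,  c = 37−6² = 1
v_rel = (2, -5),  |v_rel|² = 29;  v_rel·d = (2)·(-6) + (-5)·(-1) = -7
29·t² + 14·t + 1 = 0  ⇒  m = (-7)² − 29·1 = 20
m = 20 > 0,  v_rel·d = -7 < 0  ⇒  outside

inside=no margin=20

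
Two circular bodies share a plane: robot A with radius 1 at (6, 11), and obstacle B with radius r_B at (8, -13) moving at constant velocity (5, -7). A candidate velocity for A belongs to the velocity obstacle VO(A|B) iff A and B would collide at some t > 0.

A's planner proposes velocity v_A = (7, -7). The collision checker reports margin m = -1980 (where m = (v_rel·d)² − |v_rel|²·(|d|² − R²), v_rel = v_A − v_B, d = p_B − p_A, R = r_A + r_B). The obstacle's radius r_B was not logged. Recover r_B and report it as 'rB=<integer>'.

m = -1980
d = (2, -24);  v_rel = (2, 0),  |v_rel|² = 4
v_rel×d = (2)·(-24) − (0)·(2) = -48
since m = R²·4 − (-48)²:  R² = (2304 + -1980) / 4 = 81
R = √81 = 9  ⇒  r_B = 9 − 1 = 8

rB=8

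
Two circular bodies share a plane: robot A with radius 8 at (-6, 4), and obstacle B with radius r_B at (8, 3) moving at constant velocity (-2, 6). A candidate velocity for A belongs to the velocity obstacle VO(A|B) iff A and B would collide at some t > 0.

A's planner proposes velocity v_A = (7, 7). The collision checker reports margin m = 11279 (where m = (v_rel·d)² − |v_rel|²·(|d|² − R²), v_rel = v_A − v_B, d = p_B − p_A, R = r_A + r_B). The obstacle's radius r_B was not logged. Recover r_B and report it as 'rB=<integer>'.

m = 11279
d = (14, -1);  v_rel = (9, 1),  |v_rel|² = 82
v_rel×d = (9)·(-1) − (1)·(14) = -23
since m = R²·82 − (-23)²:  R² = (529 + 11279) / 82 = 144
R = √144 = 12  ⇒  r_B = 12 − 8 = 4

rB=4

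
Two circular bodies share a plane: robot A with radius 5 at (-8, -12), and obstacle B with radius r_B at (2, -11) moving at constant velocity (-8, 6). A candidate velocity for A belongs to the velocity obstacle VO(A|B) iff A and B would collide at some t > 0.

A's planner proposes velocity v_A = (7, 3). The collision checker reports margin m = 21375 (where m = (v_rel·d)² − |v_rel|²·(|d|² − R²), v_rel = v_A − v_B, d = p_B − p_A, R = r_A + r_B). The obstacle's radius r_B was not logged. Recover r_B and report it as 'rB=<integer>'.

m = 21375
d = (10, 1);  v_rel = (15, -3),  |v_rel|² = 234
v_rel×d = (15)·(1) − (-3)·(10) = 45
since m = R²·234 − 45²:  R² = (2025 + 21375) / 234 = 100
R = √100 = 10  ⇒  r_B = 10 − 5 = 5

rB=5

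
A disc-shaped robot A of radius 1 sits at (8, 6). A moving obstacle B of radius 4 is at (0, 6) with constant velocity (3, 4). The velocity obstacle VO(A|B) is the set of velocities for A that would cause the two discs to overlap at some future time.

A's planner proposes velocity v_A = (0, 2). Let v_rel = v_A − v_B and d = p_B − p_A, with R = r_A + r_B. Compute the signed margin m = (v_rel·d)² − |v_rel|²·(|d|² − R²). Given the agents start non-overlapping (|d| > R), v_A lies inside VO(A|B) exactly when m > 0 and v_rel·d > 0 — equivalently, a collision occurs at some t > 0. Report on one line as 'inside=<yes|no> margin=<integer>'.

d = (-8, 0),  |d|² = 64;  R = 1+4 = 5,  c = 64−5² = 39
v_rel = (-3, -2),  |v_rel|² = 13;  v_rel·d = (-3)·(-8) + (-2)·(0) = 24
13·t² − 48·t + 39 = 0  ⇒  m = 24² − 13·39 = 69
m = 69 > 0,  v_rel·d = 24 > 0  ⇒  inside

inside=yes margin=69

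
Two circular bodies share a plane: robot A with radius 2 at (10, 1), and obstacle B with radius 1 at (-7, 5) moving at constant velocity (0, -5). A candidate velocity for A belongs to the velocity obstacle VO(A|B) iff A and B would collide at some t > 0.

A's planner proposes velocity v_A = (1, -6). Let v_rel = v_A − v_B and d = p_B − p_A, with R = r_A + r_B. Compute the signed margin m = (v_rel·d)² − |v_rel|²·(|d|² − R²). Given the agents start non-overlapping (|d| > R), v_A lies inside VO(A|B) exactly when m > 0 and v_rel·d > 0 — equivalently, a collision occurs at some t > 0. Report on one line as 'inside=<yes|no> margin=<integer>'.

d = (-17, 4),  |d|² = 305;  R = 2+1 = 3,  c = 305−3² = 296
v_rel = (1, -1),  |v_rel|² = 2;  v_rel·d = (1)·(-17) + (-1)·(4) = -21
2·t² + 42·t + 296 = 0  ⇒  m = (-21)² − 2·296 = -151
m = -151 < 0,  v_rel·d = -21 < 0  ⇒  outside

inside=no margin=-151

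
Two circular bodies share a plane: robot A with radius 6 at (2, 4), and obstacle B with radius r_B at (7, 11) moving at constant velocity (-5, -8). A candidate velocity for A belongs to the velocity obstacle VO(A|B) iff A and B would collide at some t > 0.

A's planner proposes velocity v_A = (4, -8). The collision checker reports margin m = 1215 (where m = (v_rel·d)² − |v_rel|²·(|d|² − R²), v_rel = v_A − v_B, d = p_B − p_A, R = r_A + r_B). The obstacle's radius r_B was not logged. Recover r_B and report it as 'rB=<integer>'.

m = 1215
d = (5, 7);  v_rel = (9, 0),  |v_rel|² = 81
v_rel×d = (9)·(7) − (0)·(5) = 63
since m = R²·81 − 63²:  R² = (3969 + 1215) / 81 = 64
R = √64 = 8  ⇒  r_B = 8 − 6 = 2

rB=2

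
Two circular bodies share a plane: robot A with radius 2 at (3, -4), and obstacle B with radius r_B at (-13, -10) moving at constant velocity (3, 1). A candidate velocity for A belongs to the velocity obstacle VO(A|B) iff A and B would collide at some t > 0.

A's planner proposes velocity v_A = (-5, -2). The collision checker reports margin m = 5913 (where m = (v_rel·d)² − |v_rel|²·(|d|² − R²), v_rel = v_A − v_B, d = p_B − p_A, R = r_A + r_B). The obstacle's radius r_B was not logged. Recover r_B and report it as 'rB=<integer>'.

m = 5913
d = (-16, -6);  v_rel = (-8, -3),  |v_rel|² = 73
v_rel×d = (-8)·(-6) − (-3)·(-16) = 0
since m = R²·73 − 0²:  R² = (0 + 5913) / 73 = 81
R = √81 = 9  ⇒  r_B = 9 − 2 = 7

rB=7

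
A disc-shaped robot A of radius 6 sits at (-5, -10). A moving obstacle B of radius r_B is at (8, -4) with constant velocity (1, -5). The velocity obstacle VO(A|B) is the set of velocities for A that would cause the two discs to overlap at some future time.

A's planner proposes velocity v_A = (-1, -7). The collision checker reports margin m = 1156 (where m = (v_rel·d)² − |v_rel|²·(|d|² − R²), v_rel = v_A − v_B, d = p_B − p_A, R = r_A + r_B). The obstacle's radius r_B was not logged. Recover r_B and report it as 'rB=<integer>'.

m = 1156
d = (13, 6);  v_rel = (-2, -2),  |v_rel|² = 8
v_rel×d = (-2)·(6) − (-2)·(13) = 14
since m = R²·8 − 14²:  R² = (196 + 1156) / 8 = 169
R = √169 = 13  ⇒  r_B = 13 − 6 = 7

rB=7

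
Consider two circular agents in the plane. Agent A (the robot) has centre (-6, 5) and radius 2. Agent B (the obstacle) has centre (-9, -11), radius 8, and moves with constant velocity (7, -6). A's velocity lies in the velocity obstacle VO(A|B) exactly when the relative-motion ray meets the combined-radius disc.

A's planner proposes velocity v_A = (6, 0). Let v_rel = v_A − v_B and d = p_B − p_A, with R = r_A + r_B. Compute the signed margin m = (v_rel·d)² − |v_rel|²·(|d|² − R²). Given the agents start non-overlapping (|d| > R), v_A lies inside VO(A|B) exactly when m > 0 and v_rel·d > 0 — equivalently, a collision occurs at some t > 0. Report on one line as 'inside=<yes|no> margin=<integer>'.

d = (-3, -16),  |d|² = 265;  R = 2+8 = 10,  c = 265−10² = 165
v_rel = (-1, 6),  |v_rel|² = 37;  v_rel·d = (-1)·(-3) + (6)·(-16) = -93
37·t² + 186·t + 165 = 0  ⇒  m = (-93)² − 37·165 = 2544
m = 2544 > 0,  v_rel·d = -93 < 0  ⇒  outside

inside=no margin=2544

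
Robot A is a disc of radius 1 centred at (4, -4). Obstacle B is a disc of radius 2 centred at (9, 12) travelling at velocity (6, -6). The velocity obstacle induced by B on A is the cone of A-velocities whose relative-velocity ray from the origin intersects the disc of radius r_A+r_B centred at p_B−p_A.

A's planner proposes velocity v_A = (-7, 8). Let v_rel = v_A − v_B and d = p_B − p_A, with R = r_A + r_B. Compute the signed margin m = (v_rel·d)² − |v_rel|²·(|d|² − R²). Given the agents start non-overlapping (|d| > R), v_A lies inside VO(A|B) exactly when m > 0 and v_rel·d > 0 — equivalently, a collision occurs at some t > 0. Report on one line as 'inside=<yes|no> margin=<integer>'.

d = (5, 16),  |d|² = 281;  R = 1+2 = 3,  c = 281−3² = 272
v_rel = (-13, 14),  |v_rel|² = 365;  v_rel·d = (-13)·(5) + (14)·(16) = 159
365·t² − 318·t + 272 = 0  ⇒  m = 159² − 365·272 = -73999
m = -73999 < 0,  v_rel·d = 159 > 0  ⇒  outside

inside=no margin=-73999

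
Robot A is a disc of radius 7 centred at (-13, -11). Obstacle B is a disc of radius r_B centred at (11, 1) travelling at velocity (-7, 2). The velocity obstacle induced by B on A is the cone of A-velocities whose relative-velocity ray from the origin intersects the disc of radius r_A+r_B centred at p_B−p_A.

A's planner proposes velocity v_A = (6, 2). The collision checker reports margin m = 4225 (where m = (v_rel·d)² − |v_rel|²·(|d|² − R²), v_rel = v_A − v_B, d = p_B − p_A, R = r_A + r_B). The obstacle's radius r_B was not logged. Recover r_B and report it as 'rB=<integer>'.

m = 4225
d = (24, 12);  v_rel = (13, 0),  |v_rel|² = 169
v_rel×d = (13)·(12) − (0)·(24) = 156
since m = R²·169 − 156²:  R² = (24336 + 4225) / 169 = 169
R = √169 = 13  ⇒  r_B = 13 − 7 = 6

rB=6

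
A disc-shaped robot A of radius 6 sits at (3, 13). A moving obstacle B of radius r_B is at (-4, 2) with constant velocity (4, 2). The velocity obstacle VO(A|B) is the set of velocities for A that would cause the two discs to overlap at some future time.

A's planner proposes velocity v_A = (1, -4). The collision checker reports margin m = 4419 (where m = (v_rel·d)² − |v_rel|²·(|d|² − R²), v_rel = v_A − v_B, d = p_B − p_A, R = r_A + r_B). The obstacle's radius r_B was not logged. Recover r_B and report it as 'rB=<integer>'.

m = 4419
d = (-7, -11);  v_rel = (-3, -6),  |v_rel|² = 45
v_rel×d = (-3)·(-11) − (-6)·(-7) = -9
since m = R²·45 − (-9)²:  R² = (81 + 4419) / 45 = 100
R = √100 = 10  ⇒  r_B = 10 − 6 = 4

rB=4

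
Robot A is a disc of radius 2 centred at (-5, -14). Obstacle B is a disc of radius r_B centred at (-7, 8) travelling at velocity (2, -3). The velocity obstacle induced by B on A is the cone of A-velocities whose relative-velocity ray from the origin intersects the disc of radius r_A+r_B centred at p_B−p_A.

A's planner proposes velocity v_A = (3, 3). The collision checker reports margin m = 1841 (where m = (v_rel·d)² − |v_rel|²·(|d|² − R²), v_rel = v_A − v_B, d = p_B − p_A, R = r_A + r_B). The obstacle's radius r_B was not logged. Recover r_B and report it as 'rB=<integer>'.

m = 1841
d = (-2, 22);  v_rel = (1, 6),  |v_rel|² = 37
v_rel×d = (1)·(22) − (6)·(-2) = 34
since m = R²·37 − 34²:  R² = (1156 + 1841) / 37 = 81
R = √81 = 9  ⇒  r_B = 9 − 2 = 7

rB=7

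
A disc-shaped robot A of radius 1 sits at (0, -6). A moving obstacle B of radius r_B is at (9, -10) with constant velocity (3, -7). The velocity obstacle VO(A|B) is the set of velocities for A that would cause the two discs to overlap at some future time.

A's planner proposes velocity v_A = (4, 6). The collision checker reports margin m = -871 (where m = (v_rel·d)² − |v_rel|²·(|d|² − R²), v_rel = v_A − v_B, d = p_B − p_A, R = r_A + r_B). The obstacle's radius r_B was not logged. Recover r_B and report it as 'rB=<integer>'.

m = -871
d = (9, -4);  v_rel = (1, 13),  |v_rel|² = 170
v_rel×d = (1)·(-4) − (13)·(9) = -121
since m = R²·170 − (-121)²:  R² = (14641 + -871) / 170 = 81
R = √81 = 9  ⇒  r_B = 9 − 1 = 8

rB=8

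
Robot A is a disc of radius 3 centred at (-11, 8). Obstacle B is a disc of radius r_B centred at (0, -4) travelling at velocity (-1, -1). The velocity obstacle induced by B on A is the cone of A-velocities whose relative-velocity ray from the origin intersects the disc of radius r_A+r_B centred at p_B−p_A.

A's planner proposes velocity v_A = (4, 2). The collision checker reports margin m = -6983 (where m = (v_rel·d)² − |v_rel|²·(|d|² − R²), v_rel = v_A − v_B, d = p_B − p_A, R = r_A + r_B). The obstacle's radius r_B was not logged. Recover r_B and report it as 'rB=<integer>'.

m = -6983
d = (11, -12);  v_rel = (5, 3),  |v_rel|² = 34
v_rel×d = (5)·(-12) − (3)·(11) = -93
since m = R²·34 − (-93)²:  R² = (8649 + -6983) / 34 = 49
R = √49 = 7  ⇒  r_B = 7 − 3 = 4

rB=4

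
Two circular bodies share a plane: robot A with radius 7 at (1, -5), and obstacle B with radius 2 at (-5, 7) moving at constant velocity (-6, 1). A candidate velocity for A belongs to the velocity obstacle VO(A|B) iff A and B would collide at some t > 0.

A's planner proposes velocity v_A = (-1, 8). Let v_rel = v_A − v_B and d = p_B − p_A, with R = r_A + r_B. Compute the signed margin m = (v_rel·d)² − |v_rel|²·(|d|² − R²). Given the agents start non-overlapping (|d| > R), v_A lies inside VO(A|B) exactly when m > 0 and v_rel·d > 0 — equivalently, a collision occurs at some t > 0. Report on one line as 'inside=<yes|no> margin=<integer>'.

d = (-6, 12),  |d|² = 180;  R = 7+2 = 9,  c = 180−9² = 99
v_rel = (5, 7),  |v_rel|² = 74;  v_rel·d = (5)·(-6) + (7)·(12) = 54
74·t² − 108·t + 99 = 0  ⇒  m = 54² − 74·99 = -4410
m = -4410 < 0,  v_rel·d = 54 > 0  ⇒  outside

inside=no margin=-4410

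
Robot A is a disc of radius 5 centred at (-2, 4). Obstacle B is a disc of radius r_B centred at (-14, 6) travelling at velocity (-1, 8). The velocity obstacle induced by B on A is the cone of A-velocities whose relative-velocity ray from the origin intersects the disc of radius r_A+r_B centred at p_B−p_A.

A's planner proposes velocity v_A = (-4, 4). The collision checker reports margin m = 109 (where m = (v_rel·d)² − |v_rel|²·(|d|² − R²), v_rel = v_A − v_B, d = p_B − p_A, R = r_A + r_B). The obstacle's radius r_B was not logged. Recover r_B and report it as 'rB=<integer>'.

m = 109
d = (-12, 2);  v_rel = (-3, -4),  |v_rel|² = 25
v_rel×d = (-3)·(2) − (-4)·(-12) = -54
since m = R²·25 − (-54)²:  R² = (2916 + 109) / 25 = 121
R = √121 = 11  ⇒  r_B = 11 − 5 = 6

rB=6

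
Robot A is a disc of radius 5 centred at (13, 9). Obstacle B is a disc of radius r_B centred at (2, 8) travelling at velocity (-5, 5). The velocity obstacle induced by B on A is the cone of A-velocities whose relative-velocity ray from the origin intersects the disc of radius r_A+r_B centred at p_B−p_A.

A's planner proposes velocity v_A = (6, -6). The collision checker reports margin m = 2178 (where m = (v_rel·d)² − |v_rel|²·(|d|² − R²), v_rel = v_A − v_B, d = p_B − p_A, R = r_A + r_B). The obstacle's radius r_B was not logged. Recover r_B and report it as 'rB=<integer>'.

m = 2178
d = (-11, -1);  v_rel = (11, -11),  |v_rel|² = 242
v_rel×d = (11)·(-1) − (-11)·(-11) = -132
since m = R²·242 − (-132)²:  R² = (17424 + 2178) / 242 = 81
R = √81 = 9  ⇒  r_B = 9 − 5 = 4

rB=4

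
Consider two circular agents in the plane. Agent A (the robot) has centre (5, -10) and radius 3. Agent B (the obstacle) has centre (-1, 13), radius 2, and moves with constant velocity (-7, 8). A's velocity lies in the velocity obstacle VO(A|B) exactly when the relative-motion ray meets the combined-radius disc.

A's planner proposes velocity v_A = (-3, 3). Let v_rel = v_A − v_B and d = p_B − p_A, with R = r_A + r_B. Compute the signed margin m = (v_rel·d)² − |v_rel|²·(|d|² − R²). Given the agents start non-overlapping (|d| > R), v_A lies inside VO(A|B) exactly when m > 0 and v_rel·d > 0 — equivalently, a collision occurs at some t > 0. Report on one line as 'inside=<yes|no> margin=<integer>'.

d = (-6, 23),  |d|² = 565;  R = 3+2 = 5,  c = 565−5² = 540
v_rel = (4, -5),  |v_rel|² = 41;  v_rel·d = (4)·(-6) + (-5)·(23) = -139
41·t² + 278·t + 540 = 0  ⇒  m = (-139)² − 41·540 = -2819
m = -2819 < 0,  v_rel·d = -139 < 0  ⇒  outside

inside=no margin=-2819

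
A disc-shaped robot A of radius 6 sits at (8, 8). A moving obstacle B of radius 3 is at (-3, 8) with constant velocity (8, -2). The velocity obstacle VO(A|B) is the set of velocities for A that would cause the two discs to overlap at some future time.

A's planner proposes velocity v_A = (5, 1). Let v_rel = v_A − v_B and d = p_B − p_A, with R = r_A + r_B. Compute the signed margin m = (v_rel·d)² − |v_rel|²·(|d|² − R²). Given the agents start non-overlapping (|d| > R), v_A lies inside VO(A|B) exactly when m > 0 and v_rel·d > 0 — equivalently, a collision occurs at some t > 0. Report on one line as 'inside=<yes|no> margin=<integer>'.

d = (-11, 0),  |d|² = 121;  R = 6+3 = 9,  c = 121−9² = 40
v_rel = (-3, 3),  |v_rel|² = 18;  v_rel·d = (-3)·(-11) + (3)·(0) = 33
18·t² − 66·t + 40 = 0  ⇒  m = 33² − 18·40 = 369
m = 369 > 0,  v_rel·d = 33 > 0  ⇒  inside

inside=yes margin=369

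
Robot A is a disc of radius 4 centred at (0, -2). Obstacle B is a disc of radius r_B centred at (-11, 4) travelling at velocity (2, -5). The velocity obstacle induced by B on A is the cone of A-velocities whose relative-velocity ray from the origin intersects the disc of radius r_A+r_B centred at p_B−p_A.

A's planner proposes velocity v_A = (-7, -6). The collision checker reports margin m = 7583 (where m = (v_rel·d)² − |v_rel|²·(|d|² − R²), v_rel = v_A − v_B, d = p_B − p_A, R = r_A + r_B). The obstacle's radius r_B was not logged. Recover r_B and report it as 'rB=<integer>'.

m = 7583
d = (-11, 6);  v_rel = (-9, -1),  |v_rel|² = 82
v_rel×d = (-9)·(6) − (-1)·(-11) = -65
since m = R²·82 − (-65)²:  R² = (4225 + 7583) / 82 = 144
R = √144 = 12  ⇒  r_B = 12 − 4 = 8

rB=8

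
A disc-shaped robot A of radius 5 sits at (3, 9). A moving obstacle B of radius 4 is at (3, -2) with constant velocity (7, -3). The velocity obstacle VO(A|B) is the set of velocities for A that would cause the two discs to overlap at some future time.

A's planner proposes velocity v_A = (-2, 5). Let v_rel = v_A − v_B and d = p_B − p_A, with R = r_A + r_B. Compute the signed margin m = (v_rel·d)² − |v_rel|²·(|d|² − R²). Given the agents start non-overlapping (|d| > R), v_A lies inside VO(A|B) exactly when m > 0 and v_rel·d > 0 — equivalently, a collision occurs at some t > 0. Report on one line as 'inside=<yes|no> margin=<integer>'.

d = (0, -11),  |d|² = 121;  R = 5+4 = 9,  c = 121−9² = 40
v_rel = (-9, 8),  |v_rel|² = 145;  v_rel·d = (-9)·(0) + (8)·(-11) = -88
145·t² + 176·t + 40 = 0  ⇒  m = (-88)² − 145·40 = 1944
m = 1944 > 0,  v_rel·d = -88 < 0  ⇒  outside

inside=no margin=1944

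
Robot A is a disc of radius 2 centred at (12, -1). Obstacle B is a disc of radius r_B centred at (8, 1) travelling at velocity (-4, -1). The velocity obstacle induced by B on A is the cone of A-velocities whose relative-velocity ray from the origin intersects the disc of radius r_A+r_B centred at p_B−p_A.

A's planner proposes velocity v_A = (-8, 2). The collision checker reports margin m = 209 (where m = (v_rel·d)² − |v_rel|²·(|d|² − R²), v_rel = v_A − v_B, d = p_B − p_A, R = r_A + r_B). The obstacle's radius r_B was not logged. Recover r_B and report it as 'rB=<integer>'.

m = 209
d = (-4, 2);  v_rel = (-4, 3),  |v_rel|² = 25
v_rel×d = (-4)·(2) − (3)·(-4) = 4
since m = R²·25 − 4²:  R² = (16 + 209) / 25 = 9
R = √9 = 3  ⇒  r_B = 3 − 2 = 1

rB=1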